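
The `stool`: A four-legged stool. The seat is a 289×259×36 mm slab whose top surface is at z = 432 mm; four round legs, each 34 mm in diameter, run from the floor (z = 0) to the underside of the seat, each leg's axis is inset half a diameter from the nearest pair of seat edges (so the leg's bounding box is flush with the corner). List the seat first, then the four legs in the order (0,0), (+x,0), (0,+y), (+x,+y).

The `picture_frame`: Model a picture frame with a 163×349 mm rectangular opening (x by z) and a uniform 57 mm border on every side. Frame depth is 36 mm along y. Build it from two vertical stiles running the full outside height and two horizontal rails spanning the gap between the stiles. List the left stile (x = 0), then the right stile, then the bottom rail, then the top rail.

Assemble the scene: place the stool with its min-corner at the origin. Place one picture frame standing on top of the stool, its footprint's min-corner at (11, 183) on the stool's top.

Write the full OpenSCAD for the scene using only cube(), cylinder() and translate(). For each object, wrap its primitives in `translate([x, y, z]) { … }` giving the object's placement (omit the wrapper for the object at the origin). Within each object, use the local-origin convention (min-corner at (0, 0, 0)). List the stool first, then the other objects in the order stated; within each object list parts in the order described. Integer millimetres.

translate([0, 0, 396]) cube([289, 259, 36]);
translate([17, 17, 0]) cylinder(h = 396, r = 17);
translate([272, 17, 0]) cylinder(h = 396, r = 17);
translate([17, 242, 0]) cylinder(h = 396, r = 17);
translate([272, 242, 0]) cylinder(h = 396, r = 17);
translate([11, 183, 432]) {
  cube([57, 36, 463]);
  translate([220, 0, 0]) cube([57, 36, 463]);
  translate([57, 0, 0]) cube([163, 36, 57]);
  translate([57, 0, 406]) cube([163, 36, 57]);
}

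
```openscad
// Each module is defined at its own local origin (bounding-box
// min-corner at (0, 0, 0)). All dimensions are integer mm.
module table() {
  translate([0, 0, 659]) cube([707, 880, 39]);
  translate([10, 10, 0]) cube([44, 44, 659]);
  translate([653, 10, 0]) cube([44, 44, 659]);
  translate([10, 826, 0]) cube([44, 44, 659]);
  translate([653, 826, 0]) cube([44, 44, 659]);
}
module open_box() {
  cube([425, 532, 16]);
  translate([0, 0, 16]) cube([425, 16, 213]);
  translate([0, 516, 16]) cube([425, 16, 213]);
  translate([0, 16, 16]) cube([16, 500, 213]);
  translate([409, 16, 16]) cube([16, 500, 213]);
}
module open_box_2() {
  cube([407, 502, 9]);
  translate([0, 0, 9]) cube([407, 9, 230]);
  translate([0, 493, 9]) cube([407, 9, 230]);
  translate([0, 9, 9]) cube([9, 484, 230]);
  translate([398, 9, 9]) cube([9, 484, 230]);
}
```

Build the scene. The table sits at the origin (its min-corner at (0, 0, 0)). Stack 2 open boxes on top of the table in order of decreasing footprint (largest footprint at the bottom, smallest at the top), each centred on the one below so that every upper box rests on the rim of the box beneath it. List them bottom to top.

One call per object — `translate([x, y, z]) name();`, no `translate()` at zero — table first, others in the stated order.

table();
translate([141, 174, 698]) open_box();
translate([150, 189, 927]) open_box_2();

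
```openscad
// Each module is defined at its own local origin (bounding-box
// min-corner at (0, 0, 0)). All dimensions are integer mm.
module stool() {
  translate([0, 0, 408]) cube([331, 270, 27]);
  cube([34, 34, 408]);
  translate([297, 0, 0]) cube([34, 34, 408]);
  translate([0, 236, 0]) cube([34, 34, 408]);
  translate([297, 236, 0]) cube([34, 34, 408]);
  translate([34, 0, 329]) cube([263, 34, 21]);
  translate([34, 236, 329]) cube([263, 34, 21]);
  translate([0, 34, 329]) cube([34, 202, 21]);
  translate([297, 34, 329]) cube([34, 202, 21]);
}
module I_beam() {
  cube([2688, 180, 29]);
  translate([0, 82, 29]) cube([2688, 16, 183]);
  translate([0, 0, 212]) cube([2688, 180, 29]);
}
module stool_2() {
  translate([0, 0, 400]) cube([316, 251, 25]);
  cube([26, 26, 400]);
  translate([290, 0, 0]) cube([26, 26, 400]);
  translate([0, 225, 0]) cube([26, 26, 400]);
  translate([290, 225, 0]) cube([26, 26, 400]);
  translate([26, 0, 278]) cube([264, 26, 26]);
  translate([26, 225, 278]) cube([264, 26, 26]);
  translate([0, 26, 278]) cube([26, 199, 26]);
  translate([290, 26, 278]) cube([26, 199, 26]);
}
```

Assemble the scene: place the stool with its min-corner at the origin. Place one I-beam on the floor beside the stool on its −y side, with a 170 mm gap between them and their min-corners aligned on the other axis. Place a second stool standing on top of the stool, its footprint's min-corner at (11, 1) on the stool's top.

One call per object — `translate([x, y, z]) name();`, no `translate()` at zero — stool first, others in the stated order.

stool();
translate([0, -350, 0]) I_beam();
translate([11, 1, 435]) stool_2();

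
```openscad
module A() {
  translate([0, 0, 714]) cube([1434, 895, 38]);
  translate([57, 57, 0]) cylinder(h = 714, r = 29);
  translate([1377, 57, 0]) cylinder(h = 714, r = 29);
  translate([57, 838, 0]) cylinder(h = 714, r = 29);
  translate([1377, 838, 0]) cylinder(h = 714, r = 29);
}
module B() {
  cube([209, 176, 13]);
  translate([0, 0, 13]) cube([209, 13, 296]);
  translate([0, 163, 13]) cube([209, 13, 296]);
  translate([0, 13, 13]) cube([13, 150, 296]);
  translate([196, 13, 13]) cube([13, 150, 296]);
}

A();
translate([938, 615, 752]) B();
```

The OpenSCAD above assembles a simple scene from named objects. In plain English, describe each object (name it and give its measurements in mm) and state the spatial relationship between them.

A is a rectangular dining table. The top is 1434×895×38 mm with its upper surface at z = 752 mm. It stands on four round legs of 58 mm diameter, each leg's bounding box inset 28 mm from the nearest pair of top edges, running from the floor to the underside of the top.

B is an open-topped rectangular box: outside dimensions 209×176×309 mm, with a uniform wall and base thickness of 13 mm. The base is a full 209×176 slab on the floor; four walls sit on top of the base. The front and back walls (the −y and +y sides) span the full width; the two side walls fit between them.

The open box is on top of the table.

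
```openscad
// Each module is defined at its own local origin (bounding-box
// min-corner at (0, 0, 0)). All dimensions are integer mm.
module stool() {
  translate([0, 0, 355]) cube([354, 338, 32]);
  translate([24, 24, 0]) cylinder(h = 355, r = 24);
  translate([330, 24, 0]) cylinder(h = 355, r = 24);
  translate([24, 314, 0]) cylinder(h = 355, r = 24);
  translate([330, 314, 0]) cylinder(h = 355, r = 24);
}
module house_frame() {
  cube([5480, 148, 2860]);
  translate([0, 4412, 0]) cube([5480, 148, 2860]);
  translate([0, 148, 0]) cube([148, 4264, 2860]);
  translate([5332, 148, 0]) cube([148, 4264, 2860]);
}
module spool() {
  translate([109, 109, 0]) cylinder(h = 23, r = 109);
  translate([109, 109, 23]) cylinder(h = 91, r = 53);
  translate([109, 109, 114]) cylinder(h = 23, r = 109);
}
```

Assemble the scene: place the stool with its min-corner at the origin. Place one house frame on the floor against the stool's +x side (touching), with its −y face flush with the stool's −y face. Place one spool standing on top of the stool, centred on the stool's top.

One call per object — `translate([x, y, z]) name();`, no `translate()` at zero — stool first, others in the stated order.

stool();
translate([354, 0, 0]) house_frame();
translate([68, 60, 387]) spool();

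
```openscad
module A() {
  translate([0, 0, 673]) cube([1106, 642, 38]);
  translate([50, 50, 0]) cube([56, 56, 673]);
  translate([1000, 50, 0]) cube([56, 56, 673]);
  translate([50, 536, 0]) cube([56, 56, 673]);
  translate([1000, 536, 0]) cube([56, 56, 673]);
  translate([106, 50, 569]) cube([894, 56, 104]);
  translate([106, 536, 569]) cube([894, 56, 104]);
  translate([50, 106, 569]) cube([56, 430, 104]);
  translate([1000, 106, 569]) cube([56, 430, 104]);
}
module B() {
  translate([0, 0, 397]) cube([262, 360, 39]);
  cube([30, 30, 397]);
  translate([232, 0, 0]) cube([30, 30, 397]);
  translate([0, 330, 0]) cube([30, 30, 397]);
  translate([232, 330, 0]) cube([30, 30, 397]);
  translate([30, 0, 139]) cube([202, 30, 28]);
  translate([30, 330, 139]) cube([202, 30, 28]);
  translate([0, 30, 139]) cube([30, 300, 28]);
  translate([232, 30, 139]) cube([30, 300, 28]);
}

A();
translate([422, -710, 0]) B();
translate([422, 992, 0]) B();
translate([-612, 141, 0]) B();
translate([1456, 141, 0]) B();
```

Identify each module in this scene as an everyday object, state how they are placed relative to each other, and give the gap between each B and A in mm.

A is a table. B is a stool. Four stools sit around the table at the −y, +y, −x, +x sides. The gap between each stool and the table is 350 mm.

Each stool's nearest face is 350 mm from the table's bounding box.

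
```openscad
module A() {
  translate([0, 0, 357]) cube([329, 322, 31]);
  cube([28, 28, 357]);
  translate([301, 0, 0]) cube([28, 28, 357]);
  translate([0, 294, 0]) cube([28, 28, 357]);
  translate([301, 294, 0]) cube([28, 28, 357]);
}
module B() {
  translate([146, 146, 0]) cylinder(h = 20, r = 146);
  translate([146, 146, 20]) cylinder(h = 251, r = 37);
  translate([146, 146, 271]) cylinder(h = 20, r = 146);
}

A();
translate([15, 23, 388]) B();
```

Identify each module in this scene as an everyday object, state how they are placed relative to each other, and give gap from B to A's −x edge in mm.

A is a stool. B is a spool. The spool is on top of the stool. The gap from the spool to the stool's −x edge is 15 mm.

The spool's min-x is at 15; the stool's min-x is 0; gap = 15 mm.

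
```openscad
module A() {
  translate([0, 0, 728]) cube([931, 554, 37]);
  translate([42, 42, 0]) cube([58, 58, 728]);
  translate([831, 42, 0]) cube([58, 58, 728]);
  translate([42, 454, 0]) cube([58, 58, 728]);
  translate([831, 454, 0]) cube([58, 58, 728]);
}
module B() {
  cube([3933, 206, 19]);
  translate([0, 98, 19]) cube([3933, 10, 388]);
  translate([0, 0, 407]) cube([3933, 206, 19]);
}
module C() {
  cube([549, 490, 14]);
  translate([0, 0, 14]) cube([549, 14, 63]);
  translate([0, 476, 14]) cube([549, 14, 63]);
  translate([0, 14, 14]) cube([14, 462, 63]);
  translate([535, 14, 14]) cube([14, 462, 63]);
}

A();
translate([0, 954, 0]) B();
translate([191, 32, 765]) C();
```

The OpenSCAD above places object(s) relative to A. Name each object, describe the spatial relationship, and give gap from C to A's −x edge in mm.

A is a table. B is an I-beam. C is an open box. The I-beam is on the floor beside the table on its +y side. The open box is on top of the table, centred. The gap from the open box to the table's −x edge is 191 mm.

The open box's min-x is at 191; the table's min-x is 0; gap = 191 mm.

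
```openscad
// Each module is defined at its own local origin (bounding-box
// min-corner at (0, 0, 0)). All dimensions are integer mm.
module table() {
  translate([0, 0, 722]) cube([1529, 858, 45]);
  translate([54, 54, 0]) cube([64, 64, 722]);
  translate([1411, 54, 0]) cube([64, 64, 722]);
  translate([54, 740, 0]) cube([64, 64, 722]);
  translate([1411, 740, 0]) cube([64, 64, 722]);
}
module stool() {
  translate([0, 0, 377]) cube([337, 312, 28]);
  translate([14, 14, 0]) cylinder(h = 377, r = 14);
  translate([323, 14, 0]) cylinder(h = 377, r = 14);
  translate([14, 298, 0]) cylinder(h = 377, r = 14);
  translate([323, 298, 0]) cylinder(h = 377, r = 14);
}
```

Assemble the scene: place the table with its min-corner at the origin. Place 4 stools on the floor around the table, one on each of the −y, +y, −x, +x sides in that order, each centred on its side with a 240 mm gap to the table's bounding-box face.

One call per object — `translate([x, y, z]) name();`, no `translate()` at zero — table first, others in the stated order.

table();
translate([596, -552, 0]) stool();
translate([596, 1098, 0]) stool();
translate([-577, 273, 0]) stool();
translate([1769, 273, 0]) stool();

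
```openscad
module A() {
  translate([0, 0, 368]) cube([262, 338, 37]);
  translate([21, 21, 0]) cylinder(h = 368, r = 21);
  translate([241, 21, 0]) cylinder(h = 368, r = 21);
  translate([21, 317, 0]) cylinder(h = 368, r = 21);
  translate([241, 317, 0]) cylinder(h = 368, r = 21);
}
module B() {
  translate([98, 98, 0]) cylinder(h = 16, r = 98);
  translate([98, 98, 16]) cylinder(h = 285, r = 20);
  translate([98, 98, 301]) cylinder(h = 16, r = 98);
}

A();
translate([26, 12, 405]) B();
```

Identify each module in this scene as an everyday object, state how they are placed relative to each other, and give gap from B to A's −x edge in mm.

A is a stool. B is a spool. The spool is on top of the stool. The gap from the spool to the stool's −x edge is 26 mm.

The spool's min-x is at 26; the stool's min-x is 0; gap = 26 mm.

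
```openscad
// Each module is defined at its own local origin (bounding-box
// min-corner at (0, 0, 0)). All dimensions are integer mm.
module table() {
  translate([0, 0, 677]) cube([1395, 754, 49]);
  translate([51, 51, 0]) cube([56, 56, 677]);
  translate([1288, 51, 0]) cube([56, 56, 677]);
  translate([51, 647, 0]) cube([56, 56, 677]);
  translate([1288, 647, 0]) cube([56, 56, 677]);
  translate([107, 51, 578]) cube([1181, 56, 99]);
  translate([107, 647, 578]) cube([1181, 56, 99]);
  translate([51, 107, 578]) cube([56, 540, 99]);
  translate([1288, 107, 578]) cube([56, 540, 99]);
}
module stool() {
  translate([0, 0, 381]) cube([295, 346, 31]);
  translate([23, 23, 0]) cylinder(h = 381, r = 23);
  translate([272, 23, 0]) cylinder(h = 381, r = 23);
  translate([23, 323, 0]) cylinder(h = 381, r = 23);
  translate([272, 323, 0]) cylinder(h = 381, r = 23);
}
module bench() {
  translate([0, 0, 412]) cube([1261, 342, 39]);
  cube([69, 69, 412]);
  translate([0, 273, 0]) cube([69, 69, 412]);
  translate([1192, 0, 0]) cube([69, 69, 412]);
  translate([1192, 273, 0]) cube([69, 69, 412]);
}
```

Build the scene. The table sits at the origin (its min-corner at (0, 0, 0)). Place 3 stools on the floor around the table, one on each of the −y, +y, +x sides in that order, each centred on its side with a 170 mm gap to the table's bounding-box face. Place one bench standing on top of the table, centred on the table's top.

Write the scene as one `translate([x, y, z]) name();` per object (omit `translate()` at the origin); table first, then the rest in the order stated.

table();
translate([550, -516, 0]) stool();
translate([550, 924, 0]) stool();
translate([1565, 204, 0]) stool();
translate([67, 206, 726]) bench();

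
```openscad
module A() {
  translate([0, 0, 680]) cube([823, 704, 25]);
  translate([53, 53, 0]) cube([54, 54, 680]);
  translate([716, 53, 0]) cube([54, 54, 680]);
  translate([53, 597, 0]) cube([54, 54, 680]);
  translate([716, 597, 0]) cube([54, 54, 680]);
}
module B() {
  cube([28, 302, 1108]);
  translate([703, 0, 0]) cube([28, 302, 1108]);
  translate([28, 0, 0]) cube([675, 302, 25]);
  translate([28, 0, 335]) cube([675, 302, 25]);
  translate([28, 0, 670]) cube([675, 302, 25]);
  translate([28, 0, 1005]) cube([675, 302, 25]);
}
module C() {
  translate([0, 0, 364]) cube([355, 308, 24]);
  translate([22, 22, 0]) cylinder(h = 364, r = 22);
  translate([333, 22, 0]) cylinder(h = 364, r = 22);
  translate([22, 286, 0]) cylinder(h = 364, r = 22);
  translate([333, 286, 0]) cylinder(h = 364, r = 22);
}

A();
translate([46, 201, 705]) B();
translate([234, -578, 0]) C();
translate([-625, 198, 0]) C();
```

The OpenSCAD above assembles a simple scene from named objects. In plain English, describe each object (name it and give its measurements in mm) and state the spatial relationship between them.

A is a table: top 823 mm (x) × 704 mm (y), 25 mm thick, upper face at z = 705 mm, on four 54×54 mm square legs, each inset 53 mm from the nearest pair of top edges, running from z = 0 to the bottom of the top.

B is an open bookshelf. Two side panels, each 28 mm thick, 302 mm deep and 1108 mm tall, stand 731 mm apart (outside-to-outside). Between them sit 4 shelves, each 25 mm thick and 302 mm deep, spanning the full gap between the sides. The bottom shelf rests on the floor (its underside at z = 0) and the clear gap between one shelf's top and the next shelf's underside is 310 mm.

C is a four-legged stool. The seat is 355×308 mm, 24 mm thick, top at z = 388 mm. It stands on four round legs, each 44 mm in diameter, from z = 0 to the seat underside, each leg's axis is inset half a diameter from the nearest pair of seat edges (so the leg's bounding box is flush with the corner).

The bookshelf is on top of the table, centred. Two stools sit around the table at the −y, −x sides.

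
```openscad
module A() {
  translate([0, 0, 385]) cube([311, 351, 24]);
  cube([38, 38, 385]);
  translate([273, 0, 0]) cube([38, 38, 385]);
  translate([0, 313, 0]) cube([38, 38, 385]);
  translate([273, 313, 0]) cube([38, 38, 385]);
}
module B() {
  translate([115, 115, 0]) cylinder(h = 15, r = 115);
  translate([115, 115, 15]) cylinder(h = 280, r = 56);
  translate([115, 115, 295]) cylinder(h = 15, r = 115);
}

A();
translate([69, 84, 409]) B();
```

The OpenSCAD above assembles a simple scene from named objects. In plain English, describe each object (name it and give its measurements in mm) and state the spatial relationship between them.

A is a simple wooden stool: a rectangular seat 311 mm (x) by 351 mm (y), 24 mm thick, top face at z = 409 mm, on four square legs, each 38×38 mm in cross-section. The legs rest on z = 0, each flush with a corner of the seat.

B is a spool: two coaxial disc flanges of radius 115 mm and thickness 15 mm, joined by a core cylinder of radius 56 mm and height 280 mm. The lower flange rests on z = 0 and the three cylinders share a vertical axis.

The spool is on top of the stool.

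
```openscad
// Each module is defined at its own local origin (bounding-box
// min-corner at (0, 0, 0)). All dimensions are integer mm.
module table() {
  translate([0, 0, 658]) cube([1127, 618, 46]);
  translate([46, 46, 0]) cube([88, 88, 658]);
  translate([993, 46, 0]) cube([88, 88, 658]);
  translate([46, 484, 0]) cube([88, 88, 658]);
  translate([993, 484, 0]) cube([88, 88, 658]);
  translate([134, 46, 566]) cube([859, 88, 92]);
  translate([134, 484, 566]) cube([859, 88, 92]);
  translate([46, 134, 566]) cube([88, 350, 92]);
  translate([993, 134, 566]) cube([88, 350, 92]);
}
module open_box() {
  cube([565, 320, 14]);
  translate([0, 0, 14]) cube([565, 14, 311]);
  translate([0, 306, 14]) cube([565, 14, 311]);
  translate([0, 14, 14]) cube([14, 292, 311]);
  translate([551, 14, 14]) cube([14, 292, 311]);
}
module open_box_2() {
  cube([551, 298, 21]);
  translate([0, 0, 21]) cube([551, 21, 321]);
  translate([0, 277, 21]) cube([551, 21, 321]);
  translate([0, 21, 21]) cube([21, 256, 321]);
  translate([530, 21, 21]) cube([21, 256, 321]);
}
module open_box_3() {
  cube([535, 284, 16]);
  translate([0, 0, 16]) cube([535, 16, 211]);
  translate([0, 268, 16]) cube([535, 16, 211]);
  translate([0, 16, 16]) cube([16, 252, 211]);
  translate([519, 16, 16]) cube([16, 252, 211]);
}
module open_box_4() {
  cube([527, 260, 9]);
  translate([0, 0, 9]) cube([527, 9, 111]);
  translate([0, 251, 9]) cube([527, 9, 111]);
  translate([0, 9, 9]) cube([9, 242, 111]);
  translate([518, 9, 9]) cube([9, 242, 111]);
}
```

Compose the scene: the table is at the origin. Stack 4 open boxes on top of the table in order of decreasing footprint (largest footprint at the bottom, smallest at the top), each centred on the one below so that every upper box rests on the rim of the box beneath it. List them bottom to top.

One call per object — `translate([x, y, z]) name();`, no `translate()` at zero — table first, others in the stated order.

table();
translate([281, 149, 704]) open_box();
translate([288, 160, 1029]) open_box_2();
translate([296, 167, 1371]) open_box_3();
translate([300, 179, 1598]) open_box_4();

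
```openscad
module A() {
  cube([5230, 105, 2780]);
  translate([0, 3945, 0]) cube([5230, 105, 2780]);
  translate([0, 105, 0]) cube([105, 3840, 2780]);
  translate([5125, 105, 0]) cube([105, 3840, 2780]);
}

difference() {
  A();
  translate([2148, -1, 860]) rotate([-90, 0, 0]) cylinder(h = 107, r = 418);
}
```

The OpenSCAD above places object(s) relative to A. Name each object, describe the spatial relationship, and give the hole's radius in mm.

A is a house frame. The house frame has a circular hole through its front wall. The hole's radius is 418 mm.

The subtracted cylinder has r = 418 mm.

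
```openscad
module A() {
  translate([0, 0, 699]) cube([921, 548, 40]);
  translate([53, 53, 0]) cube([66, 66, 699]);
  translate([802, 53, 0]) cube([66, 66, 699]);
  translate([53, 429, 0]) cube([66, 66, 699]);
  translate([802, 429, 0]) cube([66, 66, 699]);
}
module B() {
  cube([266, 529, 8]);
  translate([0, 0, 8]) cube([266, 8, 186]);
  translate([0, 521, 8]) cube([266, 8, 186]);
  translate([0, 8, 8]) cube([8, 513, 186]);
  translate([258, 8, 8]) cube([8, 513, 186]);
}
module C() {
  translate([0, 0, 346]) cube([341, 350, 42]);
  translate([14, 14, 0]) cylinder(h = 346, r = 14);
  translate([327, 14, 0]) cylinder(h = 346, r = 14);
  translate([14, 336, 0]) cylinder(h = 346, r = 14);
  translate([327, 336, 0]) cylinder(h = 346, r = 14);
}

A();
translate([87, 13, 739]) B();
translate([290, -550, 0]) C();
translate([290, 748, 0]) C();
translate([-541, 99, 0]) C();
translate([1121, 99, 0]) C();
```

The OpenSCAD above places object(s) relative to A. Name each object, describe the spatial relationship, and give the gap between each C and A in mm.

A is a table. B is an open box. C is a stool. The open box is on top of the table. Four stools sit around the table at the −y, +y, −x, +x sides. The gap between each stool and the table is 200 mm.

Each stool's nearest face is 200 mm from the table's bounding box.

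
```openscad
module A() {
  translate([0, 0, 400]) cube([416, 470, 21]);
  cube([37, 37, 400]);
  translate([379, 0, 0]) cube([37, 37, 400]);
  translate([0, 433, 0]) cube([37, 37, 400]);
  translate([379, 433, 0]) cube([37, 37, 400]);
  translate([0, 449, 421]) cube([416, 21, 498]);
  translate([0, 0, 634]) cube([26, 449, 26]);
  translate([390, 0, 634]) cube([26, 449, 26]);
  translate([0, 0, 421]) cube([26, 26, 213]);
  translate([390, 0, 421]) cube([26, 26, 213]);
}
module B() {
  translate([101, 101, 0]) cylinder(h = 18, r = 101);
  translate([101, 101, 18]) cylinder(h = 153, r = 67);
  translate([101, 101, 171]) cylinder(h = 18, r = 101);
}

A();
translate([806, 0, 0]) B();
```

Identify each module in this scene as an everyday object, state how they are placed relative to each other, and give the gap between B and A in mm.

A is a chair. B is a spool. The spool is on the floor beside the chair on its +x side. The gap between the spool and the chair is 390 mm.

The spool's nearest face is 390 mm from the chair's +x face.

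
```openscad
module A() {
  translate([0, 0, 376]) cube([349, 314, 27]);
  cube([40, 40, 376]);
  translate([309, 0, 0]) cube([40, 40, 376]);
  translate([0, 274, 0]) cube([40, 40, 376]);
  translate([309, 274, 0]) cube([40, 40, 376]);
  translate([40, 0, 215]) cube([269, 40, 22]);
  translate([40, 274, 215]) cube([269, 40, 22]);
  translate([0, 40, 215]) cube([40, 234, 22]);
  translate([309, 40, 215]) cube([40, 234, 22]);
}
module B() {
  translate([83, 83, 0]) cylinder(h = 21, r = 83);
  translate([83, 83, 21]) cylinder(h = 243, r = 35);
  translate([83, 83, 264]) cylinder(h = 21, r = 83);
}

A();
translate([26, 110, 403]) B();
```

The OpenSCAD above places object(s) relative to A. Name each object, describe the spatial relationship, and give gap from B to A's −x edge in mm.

A is a stool. B is a spool. The spool is on top of the stool. The gap from the spool to the stool's −x edge is 26 mm.

The spool's min-x is at 26; the stool's min-x is 0; gap = 26 mm.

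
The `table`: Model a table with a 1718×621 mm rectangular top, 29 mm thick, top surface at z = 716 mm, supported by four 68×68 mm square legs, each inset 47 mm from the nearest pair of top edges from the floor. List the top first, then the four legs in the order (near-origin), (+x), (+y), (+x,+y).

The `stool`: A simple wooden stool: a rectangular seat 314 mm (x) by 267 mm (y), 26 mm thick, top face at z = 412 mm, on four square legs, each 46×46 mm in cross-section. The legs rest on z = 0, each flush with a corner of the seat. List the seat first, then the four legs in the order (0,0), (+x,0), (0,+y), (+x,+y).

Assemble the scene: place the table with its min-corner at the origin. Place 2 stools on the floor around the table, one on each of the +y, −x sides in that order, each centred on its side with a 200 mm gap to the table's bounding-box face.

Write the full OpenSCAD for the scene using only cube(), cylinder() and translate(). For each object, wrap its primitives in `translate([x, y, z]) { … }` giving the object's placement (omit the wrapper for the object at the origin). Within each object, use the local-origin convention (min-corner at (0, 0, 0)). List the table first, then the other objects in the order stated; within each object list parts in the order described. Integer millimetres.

translate([0, 0, 687]) cube([1718, 621, 29]);
translate([47, 47, 0]) cube([68, 68, 687]);
translate([1603, 47, 0]) cube([68, 68, 687]);
translate([47, 506, 0]) cube([68, 68, 687]);
translate([1603, 506, 0]) cube([68, 68, 687]);
translate([702, 821, 0]) {
  translate([0, 0, 386]) cube([314, 267, 26]);
  cube([46, 46, 386]);
  translate([268, 0, 0]) cube([46, 46, 386]);
  translate([0, 221, 0]) cube([46, 46, 386]);
  translate([268, 221, 0]) cube([46, 46, 386]);
}
translate([-514, 177, 0]) {
  translate([0, 0, 386]) cube([314, 267, 26]);
  cube([46, 46, 386]);
  translate([268, 0, 0]) cube([46, 46, 386]);
  translate([0, 221, 0]) cube([46, 46, 386]);
  translate([268, 221, 0]) cube([46, 46, 386]);
}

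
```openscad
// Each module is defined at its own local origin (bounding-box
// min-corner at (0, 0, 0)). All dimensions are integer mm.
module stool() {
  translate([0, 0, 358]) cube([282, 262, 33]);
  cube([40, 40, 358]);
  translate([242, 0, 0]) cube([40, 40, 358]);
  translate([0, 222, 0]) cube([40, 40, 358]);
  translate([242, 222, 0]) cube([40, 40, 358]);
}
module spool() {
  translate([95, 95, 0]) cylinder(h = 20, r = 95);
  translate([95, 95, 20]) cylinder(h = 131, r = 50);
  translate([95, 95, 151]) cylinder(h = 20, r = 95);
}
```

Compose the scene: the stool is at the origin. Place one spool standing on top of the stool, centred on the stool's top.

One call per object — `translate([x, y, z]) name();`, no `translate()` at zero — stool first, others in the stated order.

stool();
translate([46, 36, 391]) spool();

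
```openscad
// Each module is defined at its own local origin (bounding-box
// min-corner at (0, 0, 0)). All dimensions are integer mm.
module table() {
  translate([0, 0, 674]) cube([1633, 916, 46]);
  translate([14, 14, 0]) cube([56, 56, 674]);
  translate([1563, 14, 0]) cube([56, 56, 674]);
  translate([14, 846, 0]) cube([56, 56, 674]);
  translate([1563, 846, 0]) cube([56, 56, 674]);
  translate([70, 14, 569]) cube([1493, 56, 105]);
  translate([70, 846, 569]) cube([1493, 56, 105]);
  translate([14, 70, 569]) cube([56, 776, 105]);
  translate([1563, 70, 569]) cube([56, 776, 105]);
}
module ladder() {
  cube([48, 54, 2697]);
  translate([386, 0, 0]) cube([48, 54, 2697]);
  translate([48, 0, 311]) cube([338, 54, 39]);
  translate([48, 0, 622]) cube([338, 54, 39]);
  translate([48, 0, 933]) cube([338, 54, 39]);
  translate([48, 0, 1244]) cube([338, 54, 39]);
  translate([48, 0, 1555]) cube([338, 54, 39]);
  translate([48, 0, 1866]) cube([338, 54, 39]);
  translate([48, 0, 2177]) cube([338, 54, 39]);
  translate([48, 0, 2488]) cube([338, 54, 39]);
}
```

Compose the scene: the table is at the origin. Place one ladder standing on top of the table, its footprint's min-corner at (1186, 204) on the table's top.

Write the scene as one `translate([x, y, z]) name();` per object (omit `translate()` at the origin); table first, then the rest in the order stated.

table();
translate([1186, 204, 720]) ladder();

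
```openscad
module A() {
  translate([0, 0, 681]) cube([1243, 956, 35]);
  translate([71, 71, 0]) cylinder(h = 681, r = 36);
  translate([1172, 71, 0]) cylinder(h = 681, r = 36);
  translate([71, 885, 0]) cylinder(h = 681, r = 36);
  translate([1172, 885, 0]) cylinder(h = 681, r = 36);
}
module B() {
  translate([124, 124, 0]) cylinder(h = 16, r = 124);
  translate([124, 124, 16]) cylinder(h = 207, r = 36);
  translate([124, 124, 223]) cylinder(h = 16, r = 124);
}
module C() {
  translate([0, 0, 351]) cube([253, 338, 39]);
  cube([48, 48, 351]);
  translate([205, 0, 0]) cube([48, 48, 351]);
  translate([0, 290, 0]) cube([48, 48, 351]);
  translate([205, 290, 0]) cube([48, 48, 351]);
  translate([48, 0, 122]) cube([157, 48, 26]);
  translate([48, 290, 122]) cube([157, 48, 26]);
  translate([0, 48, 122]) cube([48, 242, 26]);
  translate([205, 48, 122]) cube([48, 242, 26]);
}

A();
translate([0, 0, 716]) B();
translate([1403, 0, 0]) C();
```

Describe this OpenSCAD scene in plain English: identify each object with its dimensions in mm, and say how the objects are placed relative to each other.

A is a rectangular dining table. The top is 1243×956×35 mm with its upper surface at z = 716 mm. It stands on four round legs of 72 mm diameter, each leg's bounding box inset 35 mm from the nearest pair of top edges, running from the floor to the underside of the top.

B is a spool: two coaxial disc flanges of radius 124 mm and thickness 16 mm, joined by a core cylinder of radius 36 mm and height 207 mm. The lower flange rests on z = 0 and the three cylinders share a vertical axis.

C is a four-legged stool. The seat is a 253×338×39 mm slab whose top surface is at z = 390 mm; four square legs, each 48×48 mm in cross-section, run from the floor (z = 0) to the underside of the seat, each flush with a corner of the seat. Four stretchers, 48 mm wide and 26 mm tall, connect adjacent legs with their undersides at z = 122 mm, each running between the inner faces of the legs it joins and aligned with the legs' outer faces on the other axis.

The spool is on top of the table. The stool is on the floor beside the table on its +x side.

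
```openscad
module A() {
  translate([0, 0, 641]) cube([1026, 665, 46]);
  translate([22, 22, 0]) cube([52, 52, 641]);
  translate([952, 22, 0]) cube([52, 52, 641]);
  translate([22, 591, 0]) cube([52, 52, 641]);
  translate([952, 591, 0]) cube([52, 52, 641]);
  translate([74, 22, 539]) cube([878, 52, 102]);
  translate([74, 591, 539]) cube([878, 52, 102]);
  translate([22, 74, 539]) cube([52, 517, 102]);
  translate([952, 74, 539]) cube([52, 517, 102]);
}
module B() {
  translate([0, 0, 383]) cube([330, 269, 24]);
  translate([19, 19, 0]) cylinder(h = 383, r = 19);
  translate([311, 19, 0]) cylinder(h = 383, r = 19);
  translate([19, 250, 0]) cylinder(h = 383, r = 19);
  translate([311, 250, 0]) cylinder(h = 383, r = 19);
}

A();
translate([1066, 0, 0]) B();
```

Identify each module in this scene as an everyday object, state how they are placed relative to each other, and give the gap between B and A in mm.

A is a table. B is a stool. The stool is on the floor beside the table on its +x side. The gap between the stool and the table is 40 mm.

The stool's nearest face is 40 mm from the table's +x face.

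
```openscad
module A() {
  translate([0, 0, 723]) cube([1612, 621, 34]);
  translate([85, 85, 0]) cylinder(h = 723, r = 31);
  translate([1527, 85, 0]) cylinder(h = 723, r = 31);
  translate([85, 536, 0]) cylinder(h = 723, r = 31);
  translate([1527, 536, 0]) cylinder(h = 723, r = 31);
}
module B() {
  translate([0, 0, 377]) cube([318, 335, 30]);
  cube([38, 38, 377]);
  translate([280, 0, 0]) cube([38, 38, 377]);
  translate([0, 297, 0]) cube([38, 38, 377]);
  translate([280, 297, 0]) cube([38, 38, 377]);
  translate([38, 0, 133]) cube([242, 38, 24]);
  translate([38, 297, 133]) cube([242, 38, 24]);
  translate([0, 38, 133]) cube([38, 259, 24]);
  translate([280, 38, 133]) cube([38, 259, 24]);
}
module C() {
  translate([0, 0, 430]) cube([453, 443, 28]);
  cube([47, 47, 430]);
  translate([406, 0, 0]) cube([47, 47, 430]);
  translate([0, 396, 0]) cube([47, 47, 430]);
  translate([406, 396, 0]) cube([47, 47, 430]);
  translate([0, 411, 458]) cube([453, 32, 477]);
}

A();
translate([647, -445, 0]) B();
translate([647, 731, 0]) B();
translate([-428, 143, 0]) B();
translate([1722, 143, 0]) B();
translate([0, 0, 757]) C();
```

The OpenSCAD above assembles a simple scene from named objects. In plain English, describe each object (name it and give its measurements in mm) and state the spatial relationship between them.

A is a table: top 1612 mm (x) × 621 mm (y), 34 mm thick, upper face at z = 757 mm, on four round legs of 62 mm diameter, each leg's bounding box inset 54 mm from the nearest pair of top edges, running from z = 0 to the bottom of the top.

B is a four-legged stool. The seat is a 318×335×30 mm slab whose top surface is at z = 407 mm; four square legs, each 38×38 mm in cross-section, run from the floor (z = 0) to the underside of the seat, each flush with a corner of the seat. Four stretchers, 38 mm wide and 24 mm tall, connect adjacent legs with their undersides at z = 133 mm, each running between the inner faces of the legs it joins and aligned with the legs' outer faces on the other axis.

C is a chair: 453×443 mm seat, 28 mm thick, top at z = 458 mm, on four 47 mm square corner legs flush with the seat edges. A 32 mm thick backrest slab spans the full seat width, extending 477 mm above the seat top, its back face flush with the seat's +y edge.

Four stools sit around the table at the −y, +y, −x, +x sides. The chair is on top of the table.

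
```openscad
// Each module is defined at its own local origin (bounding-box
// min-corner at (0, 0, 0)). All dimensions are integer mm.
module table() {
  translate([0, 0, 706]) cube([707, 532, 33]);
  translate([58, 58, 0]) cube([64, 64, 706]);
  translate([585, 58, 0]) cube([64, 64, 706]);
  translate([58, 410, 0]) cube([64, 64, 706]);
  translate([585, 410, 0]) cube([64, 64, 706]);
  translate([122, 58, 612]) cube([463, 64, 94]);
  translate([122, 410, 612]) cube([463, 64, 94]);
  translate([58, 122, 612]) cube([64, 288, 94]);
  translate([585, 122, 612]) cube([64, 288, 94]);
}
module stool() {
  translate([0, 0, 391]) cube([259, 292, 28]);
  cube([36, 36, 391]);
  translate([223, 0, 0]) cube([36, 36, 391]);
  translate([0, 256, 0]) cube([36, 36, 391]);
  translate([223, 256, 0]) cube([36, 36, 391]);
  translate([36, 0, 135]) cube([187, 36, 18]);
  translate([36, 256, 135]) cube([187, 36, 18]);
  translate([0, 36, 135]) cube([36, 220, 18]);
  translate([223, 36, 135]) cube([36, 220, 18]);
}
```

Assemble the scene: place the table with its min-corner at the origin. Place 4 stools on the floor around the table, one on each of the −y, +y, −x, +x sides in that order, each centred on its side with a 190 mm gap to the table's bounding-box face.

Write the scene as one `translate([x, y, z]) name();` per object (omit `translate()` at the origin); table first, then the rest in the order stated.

table();
translate([224, -482, 0]) stool();
translate([224, 722, 0]) stool();
translate([-449, 120, 0]) stool();
translate([897, 120, 0]) stool();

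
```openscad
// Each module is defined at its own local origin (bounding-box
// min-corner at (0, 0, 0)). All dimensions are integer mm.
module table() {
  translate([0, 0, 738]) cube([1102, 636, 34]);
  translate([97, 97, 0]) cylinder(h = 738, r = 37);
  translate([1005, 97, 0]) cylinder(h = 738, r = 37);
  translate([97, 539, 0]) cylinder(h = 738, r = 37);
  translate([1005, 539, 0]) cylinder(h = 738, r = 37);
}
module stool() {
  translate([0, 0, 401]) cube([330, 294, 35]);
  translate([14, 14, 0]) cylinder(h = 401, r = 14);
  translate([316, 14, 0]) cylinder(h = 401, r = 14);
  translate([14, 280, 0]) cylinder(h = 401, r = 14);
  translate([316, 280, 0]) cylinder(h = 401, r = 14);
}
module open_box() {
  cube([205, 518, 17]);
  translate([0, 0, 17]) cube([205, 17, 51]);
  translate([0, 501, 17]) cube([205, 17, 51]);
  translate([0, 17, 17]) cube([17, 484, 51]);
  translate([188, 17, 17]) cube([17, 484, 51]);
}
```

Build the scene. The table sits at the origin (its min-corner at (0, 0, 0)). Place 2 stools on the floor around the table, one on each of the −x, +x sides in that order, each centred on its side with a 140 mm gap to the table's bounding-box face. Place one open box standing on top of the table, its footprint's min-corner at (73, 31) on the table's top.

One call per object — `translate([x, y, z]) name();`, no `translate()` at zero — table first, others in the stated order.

table();
translate([-470, 171, 0]) stool();
translate([1242, 171, 0]) stool();
translate([73, 31, 772]) open_box();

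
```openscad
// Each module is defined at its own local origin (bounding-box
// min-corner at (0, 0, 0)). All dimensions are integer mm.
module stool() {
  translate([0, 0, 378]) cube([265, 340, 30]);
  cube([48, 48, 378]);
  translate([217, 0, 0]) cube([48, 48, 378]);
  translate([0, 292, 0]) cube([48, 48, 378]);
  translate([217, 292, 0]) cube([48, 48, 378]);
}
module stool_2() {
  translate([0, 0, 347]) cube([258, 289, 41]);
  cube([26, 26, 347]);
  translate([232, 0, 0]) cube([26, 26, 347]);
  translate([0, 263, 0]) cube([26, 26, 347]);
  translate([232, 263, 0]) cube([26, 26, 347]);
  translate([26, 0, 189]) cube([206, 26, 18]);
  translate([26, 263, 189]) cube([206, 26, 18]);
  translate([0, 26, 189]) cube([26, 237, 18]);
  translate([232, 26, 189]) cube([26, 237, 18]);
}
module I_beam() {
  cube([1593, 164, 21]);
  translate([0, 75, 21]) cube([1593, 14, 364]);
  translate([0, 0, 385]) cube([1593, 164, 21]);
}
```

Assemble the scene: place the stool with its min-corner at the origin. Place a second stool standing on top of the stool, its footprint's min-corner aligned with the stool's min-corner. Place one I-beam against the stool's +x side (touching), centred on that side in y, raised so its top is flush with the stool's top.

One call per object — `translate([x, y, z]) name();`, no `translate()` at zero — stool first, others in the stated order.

stool();
translate([0, 0, 408]) stool_2();
translate([265, 88, 2]) I_beam();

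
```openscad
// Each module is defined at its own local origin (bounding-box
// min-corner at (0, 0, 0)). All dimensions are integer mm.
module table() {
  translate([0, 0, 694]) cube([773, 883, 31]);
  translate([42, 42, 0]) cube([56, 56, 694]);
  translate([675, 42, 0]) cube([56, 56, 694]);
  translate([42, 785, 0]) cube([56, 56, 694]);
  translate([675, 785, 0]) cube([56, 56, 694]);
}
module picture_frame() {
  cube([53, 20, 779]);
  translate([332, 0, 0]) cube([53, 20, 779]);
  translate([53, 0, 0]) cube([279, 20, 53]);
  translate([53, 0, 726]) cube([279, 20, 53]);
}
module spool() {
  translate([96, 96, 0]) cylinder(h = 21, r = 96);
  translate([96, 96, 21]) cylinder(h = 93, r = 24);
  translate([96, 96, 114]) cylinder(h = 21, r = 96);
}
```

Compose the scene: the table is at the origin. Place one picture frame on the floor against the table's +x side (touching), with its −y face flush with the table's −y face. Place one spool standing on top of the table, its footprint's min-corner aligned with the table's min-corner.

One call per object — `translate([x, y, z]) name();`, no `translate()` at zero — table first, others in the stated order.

table();
translate([773, 0, 0]) picture_frame();
translate([0, 0, 725]) spool();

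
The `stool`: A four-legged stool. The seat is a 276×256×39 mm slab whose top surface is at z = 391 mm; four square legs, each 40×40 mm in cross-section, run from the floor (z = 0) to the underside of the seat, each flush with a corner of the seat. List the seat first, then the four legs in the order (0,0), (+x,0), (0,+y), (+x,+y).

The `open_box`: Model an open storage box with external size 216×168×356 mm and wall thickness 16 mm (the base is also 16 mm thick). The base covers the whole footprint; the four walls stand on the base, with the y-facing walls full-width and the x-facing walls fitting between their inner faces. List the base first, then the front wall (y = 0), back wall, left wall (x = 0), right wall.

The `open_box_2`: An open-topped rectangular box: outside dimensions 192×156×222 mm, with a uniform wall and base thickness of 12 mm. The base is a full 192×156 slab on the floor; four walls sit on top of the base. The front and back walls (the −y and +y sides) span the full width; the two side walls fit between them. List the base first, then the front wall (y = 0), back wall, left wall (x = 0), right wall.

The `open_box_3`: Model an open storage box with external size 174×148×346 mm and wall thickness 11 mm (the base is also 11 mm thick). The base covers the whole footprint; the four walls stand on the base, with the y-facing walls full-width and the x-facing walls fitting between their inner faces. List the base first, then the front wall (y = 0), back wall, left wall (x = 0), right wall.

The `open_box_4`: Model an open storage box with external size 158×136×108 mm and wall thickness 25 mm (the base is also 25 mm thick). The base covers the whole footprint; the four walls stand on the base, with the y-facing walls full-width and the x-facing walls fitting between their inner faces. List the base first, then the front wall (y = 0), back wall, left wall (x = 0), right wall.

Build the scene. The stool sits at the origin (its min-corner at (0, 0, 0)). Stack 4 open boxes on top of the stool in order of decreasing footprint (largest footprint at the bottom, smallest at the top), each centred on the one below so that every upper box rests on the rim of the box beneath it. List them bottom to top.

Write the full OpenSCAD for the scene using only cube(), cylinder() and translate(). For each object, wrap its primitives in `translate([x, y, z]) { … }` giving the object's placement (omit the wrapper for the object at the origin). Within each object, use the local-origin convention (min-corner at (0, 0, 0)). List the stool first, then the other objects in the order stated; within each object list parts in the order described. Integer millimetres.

translate([0, 0, 352]) cube([276, 256, 39]);
cube([40, 40, 352]);
translate([236, 0, 0]) cube([40, 40, 352]);
translate([0, 216, 0]) cube([40, 40, 352]);
translate([236, 216, 0]) cube([40, 40, 352]);
translate([30, 44, 391]) {
  cube([216, 168, 16]);
  translate([0, 0, 16]) cube([216, 16, 340]);
  translate([0, 152, 16]) cube([216, 16, 340]);
  translate([0, 16, 16]) cube([16, 136, 340]);
  translate([200, 16, 16]) cube([16, 136, 340]);
}
translate([42, 50, 747]) {
  cube([192, 156, 12]);
  translate([0, 0, 12]) cube([192, 12, 210]);
  translate([0, 144, 12]) cube([192, 12, 210]);
  translate([0, 12, 12]) cube([12, 132, 210]);
  translate([180, 12, 12]) cube([12, 132, 210]);
}
translate([51, 54, 969]) {
  cube([174, 148, 11]);
  translate([0, 0, 11]) cube([174, 11, 335]);
  translate([0, 137, 11]) cube([174, 11, 335]);
  translate([0, 11, 11]) cube([11, 126, 335]);
  translate([163, 11, 11]) cube([11, 126, 335]);
}
translate([59, 60, 1315]) {
  cube([158, 136, 25]);
  translate([0, 0, 25]) cube([158, 25, 83]);
  translate([0, 111, 25]) cube([158, 25, 83]);
  translate([0, 25, 25]) cube([25, 86, 83]);
  translate([133, 25, 25]) cube([25, 86, 83]);
}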